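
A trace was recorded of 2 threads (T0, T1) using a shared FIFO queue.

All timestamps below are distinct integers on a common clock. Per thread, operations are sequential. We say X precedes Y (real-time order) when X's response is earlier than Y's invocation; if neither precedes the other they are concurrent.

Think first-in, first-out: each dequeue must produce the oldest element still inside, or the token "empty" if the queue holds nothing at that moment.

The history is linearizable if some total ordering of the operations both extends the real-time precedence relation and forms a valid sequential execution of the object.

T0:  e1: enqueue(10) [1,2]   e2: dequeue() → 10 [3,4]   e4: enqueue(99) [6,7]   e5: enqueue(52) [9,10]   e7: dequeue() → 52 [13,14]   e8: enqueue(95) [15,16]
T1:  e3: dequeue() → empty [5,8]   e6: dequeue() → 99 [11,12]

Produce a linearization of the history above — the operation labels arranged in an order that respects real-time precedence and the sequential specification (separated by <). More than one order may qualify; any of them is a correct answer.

1. e1 enqueue(10), leaving queue <10>
2. e2 dequeue() → 10, leaving queue <>
3. e3 dequeue() → empty, leaving queue <>
4. e4 enqueue(99), leaving queue <99>
5. e5 enqueue(52), leaving queue <99,52>
6. e6 dequeue() → 99, leaving queue <52>
7. e7 dequeue() → 52, leaving queue <>
8. e8 enqueue(95), leaving queue <95>

e1 < e2 < e3 < e4 < e5 < e6 < e7 < e8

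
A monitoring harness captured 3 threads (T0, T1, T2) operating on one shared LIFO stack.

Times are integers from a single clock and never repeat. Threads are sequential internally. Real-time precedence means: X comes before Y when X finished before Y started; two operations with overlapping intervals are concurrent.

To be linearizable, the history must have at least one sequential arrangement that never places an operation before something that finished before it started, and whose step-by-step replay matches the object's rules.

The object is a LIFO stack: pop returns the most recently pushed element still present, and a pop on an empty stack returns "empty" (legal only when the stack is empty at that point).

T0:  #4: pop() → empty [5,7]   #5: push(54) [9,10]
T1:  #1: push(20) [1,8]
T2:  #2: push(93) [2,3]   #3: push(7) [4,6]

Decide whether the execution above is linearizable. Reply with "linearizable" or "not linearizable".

not linearizable

already the first 7 events (up to #4's response at time 7) admit no linearization; the first 6 still do
the 3 completed operations admit 2 real-time orders; each fails the LIFO stack replay
no escape via the 1 pending operation (#1): every completion choice fails
for example #2, #3, #4 (pending dropped) fails at step 3: #4 pop() → empty is not legal there
for example #2, #4, #3 (pending dropped) fails at step 2: #4 pop() → empty is not legal there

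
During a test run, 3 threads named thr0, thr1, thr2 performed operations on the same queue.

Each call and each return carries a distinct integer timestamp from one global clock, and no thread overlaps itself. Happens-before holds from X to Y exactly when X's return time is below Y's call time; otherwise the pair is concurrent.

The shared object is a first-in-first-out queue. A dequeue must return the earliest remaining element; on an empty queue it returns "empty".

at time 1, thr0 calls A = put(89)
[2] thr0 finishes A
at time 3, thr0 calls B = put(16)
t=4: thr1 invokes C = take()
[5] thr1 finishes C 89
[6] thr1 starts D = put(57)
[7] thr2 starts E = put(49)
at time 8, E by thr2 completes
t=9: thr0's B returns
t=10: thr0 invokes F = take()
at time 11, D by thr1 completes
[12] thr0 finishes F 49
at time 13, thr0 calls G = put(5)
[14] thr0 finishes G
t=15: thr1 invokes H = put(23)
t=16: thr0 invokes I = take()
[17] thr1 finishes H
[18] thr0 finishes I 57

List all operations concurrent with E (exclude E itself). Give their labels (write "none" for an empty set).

B, D

concurrent with E ([7,8]): every op whose interval crosses 7..8
A [1,2]: before
B [3,9]: concurrent
C [4,5]: before
D [6,11]: concurrent
F [10,12]: after
G [13,14]: after
H [15,17]: after
I [16,18]: after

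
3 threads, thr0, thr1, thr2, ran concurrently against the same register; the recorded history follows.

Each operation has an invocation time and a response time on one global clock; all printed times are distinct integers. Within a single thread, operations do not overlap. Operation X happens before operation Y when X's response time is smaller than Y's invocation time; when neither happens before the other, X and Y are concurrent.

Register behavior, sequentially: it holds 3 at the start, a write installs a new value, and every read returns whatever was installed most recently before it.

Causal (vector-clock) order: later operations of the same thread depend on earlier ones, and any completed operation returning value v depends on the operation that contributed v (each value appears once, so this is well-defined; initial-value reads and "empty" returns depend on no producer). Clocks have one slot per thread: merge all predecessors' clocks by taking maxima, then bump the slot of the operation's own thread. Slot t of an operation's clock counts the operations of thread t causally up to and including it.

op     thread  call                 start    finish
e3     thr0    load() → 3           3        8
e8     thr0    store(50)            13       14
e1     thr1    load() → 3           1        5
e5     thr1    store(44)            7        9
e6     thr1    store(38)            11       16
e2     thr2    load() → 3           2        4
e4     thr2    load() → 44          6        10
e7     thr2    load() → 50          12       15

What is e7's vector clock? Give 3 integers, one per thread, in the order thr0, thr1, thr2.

root op e2, invoked 2: fresh clock plus thr2's own tick → (0, 0, 1)
root op e1, invoked 1: fresh clock plus thr1's own tick → (0, 1, 0)
root op e3, invoked 3: fresh clock plus thr0's own tick → (1, 0, 0)
e5 (invocation 7): componentwise max over VC(e1)=(0, 1, 0), +1 at thr1, giving (0, 2, 0)
e8 (invocation 13): componentwise max over VC(e3)=(1, 0, 0), +1 at thr0, giving (2, 0, 0)
e6 (invocation 11): componentwise max over VC(e5)=(0, 2, 0), +1 at thr1, giving (0, 3, 0)
e4 (invocation 6): componentwise max over VC(e2)=(0, 0, 1), VC(e5)=(0, 2, 0), +1 at thr2, giving (0, 2, 2)
e7 (invocation 12): componentwise max over VC(e4)=(0, 2, 2), VC(e8)=(2, 0, 0), +1 at thr2, giving (2, 2, 3)
target: VC(e7) = (2, 2, 3)

(2, 2, 3)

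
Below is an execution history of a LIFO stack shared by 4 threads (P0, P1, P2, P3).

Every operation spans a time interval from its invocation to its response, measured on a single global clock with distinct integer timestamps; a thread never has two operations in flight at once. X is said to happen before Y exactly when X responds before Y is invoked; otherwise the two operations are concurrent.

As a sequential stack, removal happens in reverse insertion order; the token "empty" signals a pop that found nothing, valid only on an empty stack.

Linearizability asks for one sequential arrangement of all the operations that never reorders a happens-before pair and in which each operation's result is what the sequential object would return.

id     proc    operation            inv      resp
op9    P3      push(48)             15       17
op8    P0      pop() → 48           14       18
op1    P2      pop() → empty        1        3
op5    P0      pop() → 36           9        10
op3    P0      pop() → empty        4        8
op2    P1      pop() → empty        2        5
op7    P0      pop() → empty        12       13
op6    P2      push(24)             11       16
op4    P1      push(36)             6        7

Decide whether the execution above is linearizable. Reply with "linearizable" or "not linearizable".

linearizable

one valid linearization: op1, op2, op3, op4, op5, op7, op6, op9, op8
step 1: op1 pop() → empty — stack <>
step 2: op2 pop() → empty — stack <>
step 3: op3 pop() → empty — stack <>
step 4: op4 push(36) — stack <36>
step 5: op5 pop() → 36 — stack <>
step 6: op7 pop() → empty — stack <>
step 7: op6 push(24) — stack <24>
step 8: op9 push(48) — stack <24,48>
step 9: op8 pop() → 48 — stack <24>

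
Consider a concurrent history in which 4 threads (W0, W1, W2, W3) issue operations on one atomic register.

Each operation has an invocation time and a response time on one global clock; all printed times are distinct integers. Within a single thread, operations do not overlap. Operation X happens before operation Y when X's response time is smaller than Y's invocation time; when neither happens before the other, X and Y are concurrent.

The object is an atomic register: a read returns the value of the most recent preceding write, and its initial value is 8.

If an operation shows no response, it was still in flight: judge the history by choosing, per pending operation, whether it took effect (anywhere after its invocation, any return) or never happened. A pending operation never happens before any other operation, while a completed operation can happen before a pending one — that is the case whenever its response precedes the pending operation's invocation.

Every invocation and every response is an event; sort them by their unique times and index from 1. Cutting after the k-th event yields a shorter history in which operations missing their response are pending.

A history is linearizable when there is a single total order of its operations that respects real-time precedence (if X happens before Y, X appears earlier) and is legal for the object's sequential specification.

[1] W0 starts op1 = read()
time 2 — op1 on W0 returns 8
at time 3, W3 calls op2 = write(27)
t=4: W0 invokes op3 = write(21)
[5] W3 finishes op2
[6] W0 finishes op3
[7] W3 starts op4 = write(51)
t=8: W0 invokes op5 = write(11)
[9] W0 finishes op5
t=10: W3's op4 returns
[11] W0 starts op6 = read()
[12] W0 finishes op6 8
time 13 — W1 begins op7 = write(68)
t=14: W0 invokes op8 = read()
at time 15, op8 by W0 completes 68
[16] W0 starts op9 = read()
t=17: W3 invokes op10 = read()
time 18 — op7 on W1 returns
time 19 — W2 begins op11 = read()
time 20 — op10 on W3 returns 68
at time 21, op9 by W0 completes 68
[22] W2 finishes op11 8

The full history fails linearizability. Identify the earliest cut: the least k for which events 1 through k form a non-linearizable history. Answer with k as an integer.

events 1..11 are linearizable; a witness order is op1, op2, op3, op4, op5:
step 1: op1 read() → 8 — value 8
step 2: op2 write(27) — value 27
step 3: op3 write(21) — value 21
step 4: op4 write(51) — value 51
step 5: op5 write(11) — value 11
once event 12 joins (op6's response, time 12), exhaustive search finds no witness
sample order op1, op2, op3, op4, op5, op6 stalls at step 6 — op6 read() → 8 has no legal effect
sample order op1, op2, op3, op5, op4, op6 stalls at step 6 — op6 read() → 8 has no legal effect

12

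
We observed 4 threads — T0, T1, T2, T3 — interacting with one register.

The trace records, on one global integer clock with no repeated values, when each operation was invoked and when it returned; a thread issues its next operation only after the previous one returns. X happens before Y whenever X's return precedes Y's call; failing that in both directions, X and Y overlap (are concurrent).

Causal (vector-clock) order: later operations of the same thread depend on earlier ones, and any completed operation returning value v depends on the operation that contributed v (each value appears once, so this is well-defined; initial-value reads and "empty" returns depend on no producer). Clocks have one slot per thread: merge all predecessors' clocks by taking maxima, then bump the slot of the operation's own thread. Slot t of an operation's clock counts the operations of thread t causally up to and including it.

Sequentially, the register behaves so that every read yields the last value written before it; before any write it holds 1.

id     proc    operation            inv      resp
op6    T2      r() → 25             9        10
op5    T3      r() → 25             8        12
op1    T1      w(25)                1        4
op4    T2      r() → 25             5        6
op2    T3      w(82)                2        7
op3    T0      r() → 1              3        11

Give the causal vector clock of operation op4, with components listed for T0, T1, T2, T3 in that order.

invoked at 2, op2 has no predecessors; its own T3 bump gives (0, 0, 0, 1)
invoked at 1, op1 has no predecessors; its own T1 bump gives (0, 1, 0, 0)
invoked at 3, op3 has no predecessors; its own T0 bump gives (1, 0, 0, 0)
VC(op4, invoked at 5): max of VC(op1)=(0, 1, 0, 0), then +1 on thread T2 → (0, 1, 1, 0)
VC(op5, invoked at 8): max of VC(op1)=(0, 1, 0, 0), VC(op2)=(0, 0, 0, 1), then +1 on thread T3 → (0, 1, 0, 2)
VC(op6, invoked at 9): max of VC(op1)=(0, 1, 0, 0), VC(op4)=(0, 1, 1, 0), then +1 on thread T2 → (0, 1, 2, 0)
target: VC(op4) = (0, 1, 1, 0)

(0, 1, 1, 0)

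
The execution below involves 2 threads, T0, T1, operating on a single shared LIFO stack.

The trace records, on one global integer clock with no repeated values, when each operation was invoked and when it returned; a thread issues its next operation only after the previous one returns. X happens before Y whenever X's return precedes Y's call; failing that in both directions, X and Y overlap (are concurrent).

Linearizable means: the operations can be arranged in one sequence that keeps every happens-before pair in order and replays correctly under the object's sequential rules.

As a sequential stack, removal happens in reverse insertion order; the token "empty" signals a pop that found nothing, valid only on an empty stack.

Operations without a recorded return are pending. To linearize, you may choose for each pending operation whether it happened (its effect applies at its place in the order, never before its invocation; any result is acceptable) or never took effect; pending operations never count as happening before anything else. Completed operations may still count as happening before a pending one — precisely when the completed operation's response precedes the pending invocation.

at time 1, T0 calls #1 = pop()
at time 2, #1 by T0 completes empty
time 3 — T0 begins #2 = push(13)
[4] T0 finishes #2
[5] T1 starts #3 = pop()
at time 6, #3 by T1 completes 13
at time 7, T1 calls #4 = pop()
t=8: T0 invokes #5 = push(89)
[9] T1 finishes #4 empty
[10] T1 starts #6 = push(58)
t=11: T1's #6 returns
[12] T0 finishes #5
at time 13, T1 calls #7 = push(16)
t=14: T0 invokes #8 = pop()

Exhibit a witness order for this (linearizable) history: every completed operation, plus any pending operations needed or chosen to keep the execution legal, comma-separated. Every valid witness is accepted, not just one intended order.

after step 1 (#1 pop() → empty): stack <>
after step 2 (#2 push(13)): stack <13>
after step 3 (#3 pop() → 13): stack <>
after step 4 (#4 pop() → empty): stack <>
after step 5 (#5 push(89)): stack <89>
after step 6 (#6 push(58)): stack <89,58>

#1, #2, #3, #4, #5, #6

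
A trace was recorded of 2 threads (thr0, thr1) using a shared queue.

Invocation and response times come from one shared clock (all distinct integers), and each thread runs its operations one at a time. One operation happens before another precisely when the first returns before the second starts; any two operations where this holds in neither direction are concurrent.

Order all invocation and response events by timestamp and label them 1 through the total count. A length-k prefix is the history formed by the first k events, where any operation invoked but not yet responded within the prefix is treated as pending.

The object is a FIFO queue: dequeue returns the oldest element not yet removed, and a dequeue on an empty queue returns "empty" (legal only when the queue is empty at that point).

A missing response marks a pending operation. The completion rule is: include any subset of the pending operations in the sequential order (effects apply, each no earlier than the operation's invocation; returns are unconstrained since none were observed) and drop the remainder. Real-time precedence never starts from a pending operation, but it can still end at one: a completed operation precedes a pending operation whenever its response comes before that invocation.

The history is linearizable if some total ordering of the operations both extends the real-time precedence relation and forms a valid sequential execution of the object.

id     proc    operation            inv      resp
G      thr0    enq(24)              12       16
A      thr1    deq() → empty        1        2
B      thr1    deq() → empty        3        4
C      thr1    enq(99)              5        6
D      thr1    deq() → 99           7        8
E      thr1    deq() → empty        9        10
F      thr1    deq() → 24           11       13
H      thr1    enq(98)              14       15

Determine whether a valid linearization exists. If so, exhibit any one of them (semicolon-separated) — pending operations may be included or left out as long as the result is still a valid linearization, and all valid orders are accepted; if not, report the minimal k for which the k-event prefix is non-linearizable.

linearizable — witness: A; B; C; D; E; G; F; H

step 1: A deq() → empty — queue <>
step 2: B deq() → empty — queue <>
step 3: C enq(99) — queue <99>
step 4: D deq() → 99 — queue <>
step 5: E deq() → empty — queue <>
step 6: G enq(24) — queue <24>
step 7: F deq() → 24 — queue <>
step 8: H enq(98) — queue <98>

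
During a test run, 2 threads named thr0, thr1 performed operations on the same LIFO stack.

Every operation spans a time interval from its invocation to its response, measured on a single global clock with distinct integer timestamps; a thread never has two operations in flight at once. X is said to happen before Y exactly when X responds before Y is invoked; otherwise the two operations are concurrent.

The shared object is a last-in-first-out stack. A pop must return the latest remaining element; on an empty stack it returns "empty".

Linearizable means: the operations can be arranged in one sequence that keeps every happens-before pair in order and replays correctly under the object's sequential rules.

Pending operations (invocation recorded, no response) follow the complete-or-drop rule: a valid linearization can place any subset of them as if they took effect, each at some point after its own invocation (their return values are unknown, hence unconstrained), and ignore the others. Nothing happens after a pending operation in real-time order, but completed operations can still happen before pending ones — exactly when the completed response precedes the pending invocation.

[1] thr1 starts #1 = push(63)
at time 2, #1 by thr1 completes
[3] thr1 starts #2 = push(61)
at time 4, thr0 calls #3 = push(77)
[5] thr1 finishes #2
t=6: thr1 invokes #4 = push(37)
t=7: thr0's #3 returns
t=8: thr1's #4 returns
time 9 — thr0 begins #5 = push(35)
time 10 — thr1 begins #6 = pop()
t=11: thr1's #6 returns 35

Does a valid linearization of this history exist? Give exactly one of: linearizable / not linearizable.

linearizable

witness order: #1, #2, #3, #4, #5, #6
step 1: #1 push(63) — stack <63>
step 2: #2 push(61) — stack <63,61>
step 3: #3 push(77) — stack <63,61,77>
step 4: #4 push(37) — stack <63,61,77,37>
step 5: #5 push(35) (pending, included) — stack <63,61,77,37,35>
step 6: #6 pop() → 35 — stack <63,61,77,37>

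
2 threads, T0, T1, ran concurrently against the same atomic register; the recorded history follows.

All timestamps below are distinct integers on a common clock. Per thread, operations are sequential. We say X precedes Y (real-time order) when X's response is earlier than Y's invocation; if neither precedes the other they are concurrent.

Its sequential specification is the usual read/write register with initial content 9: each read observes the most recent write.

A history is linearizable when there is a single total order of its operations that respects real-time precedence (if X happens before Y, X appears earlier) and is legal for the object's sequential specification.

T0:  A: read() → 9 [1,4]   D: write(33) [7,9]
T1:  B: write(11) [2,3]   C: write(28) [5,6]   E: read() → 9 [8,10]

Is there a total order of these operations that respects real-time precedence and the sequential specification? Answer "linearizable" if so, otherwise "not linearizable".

not linearizable

cut after 9 events: linearizable; cut after 10 events (E responds, time 10): not linearizable
all 4 real-time-respecting orders fail — 5 completed atomic register operations, no legal replay
for example A, B, C, D, E fails at step 5: E read() → 9 is not legal there
for example A, B, C, E, D fails at step 4: E read() → 9 is not legal there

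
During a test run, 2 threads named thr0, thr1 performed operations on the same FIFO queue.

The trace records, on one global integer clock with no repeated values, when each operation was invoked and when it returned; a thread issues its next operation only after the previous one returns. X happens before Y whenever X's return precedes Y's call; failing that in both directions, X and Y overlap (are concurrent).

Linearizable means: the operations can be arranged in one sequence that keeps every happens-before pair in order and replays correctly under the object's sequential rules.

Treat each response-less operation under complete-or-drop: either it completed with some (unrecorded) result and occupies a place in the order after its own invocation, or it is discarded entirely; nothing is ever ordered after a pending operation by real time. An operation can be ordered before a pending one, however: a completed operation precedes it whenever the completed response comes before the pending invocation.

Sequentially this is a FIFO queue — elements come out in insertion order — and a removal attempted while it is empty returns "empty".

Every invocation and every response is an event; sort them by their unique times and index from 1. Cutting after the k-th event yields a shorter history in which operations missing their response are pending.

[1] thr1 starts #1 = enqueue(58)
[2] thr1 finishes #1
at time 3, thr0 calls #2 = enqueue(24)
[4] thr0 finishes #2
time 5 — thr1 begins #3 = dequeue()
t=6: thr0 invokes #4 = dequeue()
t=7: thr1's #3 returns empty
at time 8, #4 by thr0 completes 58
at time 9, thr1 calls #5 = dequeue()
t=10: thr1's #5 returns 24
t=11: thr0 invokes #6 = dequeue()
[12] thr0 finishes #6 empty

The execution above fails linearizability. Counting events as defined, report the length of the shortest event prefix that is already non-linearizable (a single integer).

7

events 1..6 are linearizable, e.g. via #1, #2:
after step 1 (#1 enqueue(58)): queue <58>
after step 2 (#2 enqueue(24)): queue <58,24>
at event 7 (#3's time-7 response) nothing linearizes any more
no completion choice of the 1 pending operation (#4) rescues it — every subset was tried
sample order #1, #2, #3 (pending dropped) stalls at step 3 — #3 dequeue() → empty has no legal effect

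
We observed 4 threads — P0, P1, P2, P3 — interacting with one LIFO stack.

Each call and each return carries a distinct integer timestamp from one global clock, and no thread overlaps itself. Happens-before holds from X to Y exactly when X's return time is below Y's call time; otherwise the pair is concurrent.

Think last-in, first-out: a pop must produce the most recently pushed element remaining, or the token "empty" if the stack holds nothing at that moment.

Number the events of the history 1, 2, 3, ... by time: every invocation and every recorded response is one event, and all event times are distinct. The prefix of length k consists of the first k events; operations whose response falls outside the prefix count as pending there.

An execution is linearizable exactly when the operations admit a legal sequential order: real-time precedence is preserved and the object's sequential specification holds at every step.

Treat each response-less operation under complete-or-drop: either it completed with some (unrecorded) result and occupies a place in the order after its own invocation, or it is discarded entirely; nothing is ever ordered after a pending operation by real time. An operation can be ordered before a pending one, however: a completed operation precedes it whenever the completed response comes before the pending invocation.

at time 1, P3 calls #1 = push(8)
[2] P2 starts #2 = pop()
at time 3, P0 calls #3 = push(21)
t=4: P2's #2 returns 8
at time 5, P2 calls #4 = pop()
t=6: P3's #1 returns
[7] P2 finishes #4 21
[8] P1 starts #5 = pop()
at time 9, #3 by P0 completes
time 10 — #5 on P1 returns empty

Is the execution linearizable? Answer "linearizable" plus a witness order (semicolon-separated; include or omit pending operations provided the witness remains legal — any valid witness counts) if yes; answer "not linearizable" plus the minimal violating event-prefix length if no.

step 1: #1 push(8) — stack <8>
step 2: #2 pop() → 8 — stack <>
step 3: #3 push(21) — stack <21>
step 4: #4 pop() → 21 — stack <>
step 5: #5 pop() → empty — stack <>

linearizable — witness: #1; #2; #3; #4; #5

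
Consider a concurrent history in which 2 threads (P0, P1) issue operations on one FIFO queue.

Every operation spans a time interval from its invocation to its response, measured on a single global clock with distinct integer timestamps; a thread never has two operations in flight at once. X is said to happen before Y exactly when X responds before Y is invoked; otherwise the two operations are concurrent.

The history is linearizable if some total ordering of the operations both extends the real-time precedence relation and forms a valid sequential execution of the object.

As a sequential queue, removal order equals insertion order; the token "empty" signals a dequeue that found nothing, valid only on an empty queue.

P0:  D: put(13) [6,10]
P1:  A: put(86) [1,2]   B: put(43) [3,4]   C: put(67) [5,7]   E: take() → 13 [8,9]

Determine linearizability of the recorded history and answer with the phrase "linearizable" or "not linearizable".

prefix check: 1..8 passes, 1..9 fails once E's time-9 response joins
the completed operations (4 total) allow one real-time order; the FIFO queue replay rejects it
every completion of the 1 pending operation (D) was checked; none linearizes
for example A, B, C, E (pending dropped) fails at step 4: E take() → 13 is not legal there

not linearizable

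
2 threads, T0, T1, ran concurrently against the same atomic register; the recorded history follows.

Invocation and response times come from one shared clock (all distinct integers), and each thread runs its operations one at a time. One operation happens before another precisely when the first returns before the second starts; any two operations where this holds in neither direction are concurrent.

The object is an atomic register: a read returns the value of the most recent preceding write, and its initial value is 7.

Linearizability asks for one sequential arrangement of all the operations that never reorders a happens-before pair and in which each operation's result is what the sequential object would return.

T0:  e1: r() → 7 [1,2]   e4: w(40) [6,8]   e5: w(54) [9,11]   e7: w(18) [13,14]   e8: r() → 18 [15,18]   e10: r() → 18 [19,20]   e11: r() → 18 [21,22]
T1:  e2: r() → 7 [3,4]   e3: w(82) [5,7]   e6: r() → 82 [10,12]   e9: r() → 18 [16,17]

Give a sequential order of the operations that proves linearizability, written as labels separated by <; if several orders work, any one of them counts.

1. e1 r() → 7, leaving value 7
2. e2 r() → 7, leaving value 7
3. e4 w(40), leaving value 40
4. e3 w(82), leaving value 82
5. e6 r() → 82, leaving value 82
6. e5 w(54), leaving value 54
7. e7 w(18), leaving value 18
8. e8 r() → 18, leaving value 18
9. e9 r() → 18, leaving value 18
10. e10 r() → 18, leaving value 18
11. e11 r() → 18, leaving value 18

e1 < e2 < e4 < e3 < e6 < e5 < e7 < e8 < e9 < e10 < e11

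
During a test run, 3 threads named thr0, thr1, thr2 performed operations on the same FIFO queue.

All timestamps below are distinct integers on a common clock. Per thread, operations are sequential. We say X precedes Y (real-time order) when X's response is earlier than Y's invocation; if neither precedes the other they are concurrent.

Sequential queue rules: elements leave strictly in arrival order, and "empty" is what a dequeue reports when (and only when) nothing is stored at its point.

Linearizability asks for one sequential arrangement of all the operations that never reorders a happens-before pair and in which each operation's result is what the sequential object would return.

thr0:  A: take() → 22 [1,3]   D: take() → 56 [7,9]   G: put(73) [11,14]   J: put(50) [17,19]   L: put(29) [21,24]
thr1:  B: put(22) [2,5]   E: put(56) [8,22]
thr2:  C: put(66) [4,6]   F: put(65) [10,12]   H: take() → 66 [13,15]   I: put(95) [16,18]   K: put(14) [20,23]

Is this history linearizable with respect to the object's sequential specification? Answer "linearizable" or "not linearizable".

not linearizable

events 1..8 are fine; event 9 — the response of D at time 9 — makes the prefix non-linearizable
3 orders of the 4 completed FIFO queue ops respect real time; none is legal
no completion choice of the 1 pending operation (E) rescues it — every subset was tried
take A, B, C, D (pending dropped): step 1 already fails, because A take() → 22 cannot occur there
take A, C, B, D (pending dropped): step 1 already fails, because A take() → 22 cannot occur there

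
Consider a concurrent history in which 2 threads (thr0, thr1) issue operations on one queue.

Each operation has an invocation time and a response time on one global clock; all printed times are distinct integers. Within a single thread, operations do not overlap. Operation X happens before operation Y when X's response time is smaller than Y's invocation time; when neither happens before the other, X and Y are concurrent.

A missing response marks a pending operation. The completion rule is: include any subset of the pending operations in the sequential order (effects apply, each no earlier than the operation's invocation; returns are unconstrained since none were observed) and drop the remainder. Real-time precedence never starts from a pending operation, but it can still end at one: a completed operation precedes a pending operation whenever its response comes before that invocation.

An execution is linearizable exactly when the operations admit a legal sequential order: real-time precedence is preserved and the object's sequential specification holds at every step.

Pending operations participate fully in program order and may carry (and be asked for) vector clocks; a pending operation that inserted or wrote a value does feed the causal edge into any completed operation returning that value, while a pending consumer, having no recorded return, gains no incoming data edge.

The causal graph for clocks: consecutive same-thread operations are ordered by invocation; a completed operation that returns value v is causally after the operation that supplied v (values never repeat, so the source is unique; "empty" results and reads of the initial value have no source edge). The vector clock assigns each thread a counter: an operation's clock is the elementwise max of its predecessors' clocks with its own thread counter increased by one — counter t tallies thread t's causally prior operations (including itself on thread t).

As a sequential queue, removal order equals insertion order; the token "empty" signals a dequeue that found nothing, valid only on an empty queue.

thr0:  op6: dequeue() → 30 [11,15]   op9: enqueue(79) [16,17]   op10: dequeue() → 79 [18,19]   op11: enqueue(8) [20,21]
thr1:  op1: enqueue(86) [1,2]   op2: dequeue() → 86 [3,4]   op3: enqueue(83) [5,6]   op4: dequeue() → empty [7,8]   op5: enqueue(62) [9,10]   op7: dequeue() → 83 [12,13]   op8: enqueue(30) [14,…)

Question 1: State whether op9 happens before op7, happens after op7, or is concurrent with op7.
after

op9 spans [16,17], op7 spans [12,13]
resp(op7)=13 < inv(op9)=16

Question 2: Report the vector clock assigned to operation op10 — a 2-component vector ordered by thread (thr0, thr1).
(3, 7)

VC(op1, invoked at 1): no causal predecessors; +1 on thr1 → (0, 1)
op2 (invocation 3): componentwise max over VC(op1)=(0, 1), +1 at thr1, giving (0, 2)
op3 (invocation 5): componentwise max over VC(op2)=(0, 2), +1 at thr1, giving (0, 3)
op4 (invocation 7): componentwise max over VC(op3)=(0, 3), +1 at thr1, giving (0, 4)
op5 (invocation 9): componentwise max over VC(op4)=(0, 4), +1 at thr1, giving (0, 5)
op7 (invocation 12): componentwise max over VC(op3)=(0, 3), VC(op5)=(0, 5), +1 at thr1, giving (0, 6)
op8 (invocation 14): componentwise max over VC(op7)=(0, 6), +1 at thr1, giving (0, 7)
op6 (invocation 11): componentwise max over VC(op8)=(0, 7), +1 at thr0, giving (1, 7)
op9 (invocation 16): componentwise max over VC(op6)=(1, 7), +1 at thr0, giving (2, 7)
op10 (invocation 18): componentwise max over VC(op9)=(2, 7), +1 at thr0, giving (3, 7)
op11 (invocation 20): componentwise max over VC(op10)=(3, 7), +1 at thr0, giving (4, 7)
target: VC(op10) = (3, 7)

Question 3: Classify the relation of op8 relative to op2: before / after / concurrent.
after

op8 spans [14,…), op2 spans [3,4]
resp(op2)=4 < inv(op8)=14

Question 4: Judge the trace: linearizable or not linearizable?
not linearizable

already the first 8 events (up to op4's response at time 8) admit no linearization; the first 7 still do
a single order respects real time; the 4 completed queue operations fail replay along it
sample order op1, op2, op3, op4 stalls at step 4 — op4 dequeue() → empty has no legal effect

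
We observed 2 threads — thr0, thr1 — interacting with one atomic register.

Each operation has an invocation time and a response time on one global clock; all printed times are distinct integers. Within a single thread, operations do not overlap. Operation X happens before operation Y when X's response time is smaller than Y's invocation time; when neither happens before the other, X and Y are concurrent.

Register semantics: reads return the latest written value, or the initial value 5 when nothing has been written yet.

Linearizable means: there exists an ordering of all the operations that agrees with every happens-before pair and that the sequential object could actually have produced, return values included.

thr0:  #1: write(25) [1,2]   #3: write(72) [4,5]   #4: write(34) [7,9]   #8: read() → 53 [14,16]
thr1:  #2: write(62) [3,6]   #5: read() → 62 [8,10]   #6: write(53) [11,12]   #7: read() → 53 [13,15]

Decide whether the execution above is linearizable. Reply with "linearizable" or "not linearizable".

linearizable

a witness: #1, #3, #2, #5, #4, #6, #7, #8
step 1: #1 write(25) — value 25
step 2: #3 write(72) — value 72
step 3: #2 write(62) — value 62
step 4: #5 read() → 62 — value 62
step 5: #4 write(34) — value 34
step 6: #6 write(53) — value 53
step 7: #7 read() → 53 — value 53
step 8: #8 read() → 53 — value 53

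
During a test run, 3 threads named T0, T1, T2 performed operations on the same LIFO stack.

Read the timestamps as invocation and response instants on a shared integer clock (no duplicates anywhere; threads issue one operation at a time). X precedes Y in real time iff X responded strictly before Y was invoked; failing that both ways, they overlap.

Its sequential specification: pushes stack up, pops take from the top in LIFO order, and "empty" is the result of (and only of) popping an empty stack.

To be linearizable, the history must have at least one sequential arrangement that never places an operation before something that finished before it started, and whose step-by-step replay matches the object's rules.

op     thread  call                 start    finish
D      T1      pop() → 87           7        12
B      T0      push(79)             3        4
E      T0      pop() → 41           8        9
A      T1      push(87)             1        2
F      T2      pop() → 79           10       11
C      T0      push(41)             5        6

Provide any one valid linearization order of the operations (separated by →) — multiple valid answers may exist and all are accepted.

A → B → C → E → F → D

step 1: A push(87) — stack <87>
step 2: B push(79) — stack <87,79>
step 3: C push(41) — stack <87,79,41>
step 4: E pop() → 41 — stack <87,79>
step 5: F pop() → 79 — stack <87>
step 6: D pop() → 87 — stack <>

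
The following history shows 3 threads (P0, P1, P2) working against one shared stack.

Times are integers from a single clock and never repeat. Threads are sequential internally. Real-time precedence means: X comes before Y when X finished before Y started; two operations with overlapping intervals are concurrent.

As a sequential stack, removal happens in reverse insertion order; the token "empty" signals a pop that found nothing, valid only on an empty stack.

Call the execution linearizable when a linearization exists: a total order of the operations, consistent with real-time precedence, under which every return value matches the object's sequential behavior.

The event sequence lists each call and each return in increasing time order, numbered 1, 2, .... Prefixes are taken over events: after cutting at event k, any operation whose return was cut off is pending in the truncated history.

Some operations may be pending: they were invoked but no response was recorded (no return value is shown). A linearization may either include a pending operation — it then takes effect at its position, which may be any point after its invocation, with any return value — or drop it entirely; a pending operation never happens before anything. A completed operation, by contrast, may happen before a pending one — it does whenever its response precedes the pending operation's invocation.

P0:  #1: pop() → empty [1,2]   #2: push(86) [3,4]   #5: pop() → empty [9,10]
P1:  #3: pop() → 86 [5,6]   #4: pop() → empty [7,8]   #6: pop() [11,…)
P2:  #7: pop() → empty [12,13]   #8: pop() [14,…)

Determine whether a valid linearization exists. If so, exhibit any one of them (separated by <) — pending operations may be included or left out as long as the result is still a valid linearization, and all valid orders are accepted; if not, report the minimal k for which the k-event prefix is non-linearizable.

1. #1 pop() → empty, leaving stack <>
2. #2 push(86), leaving stack <86>
3. #3 pop() → 86, leaving stack <>
4. #4 pop() → empty, leaving stack <>
5. #5 pop() → empty, leaving stack <>
6. #6 pop() (pending, included), leaving stack <>
7. #7 pop() → empty, leaving stack <>

linearizable — witness: #1 < #2 < #3 < #4 < #5 < #6 < #7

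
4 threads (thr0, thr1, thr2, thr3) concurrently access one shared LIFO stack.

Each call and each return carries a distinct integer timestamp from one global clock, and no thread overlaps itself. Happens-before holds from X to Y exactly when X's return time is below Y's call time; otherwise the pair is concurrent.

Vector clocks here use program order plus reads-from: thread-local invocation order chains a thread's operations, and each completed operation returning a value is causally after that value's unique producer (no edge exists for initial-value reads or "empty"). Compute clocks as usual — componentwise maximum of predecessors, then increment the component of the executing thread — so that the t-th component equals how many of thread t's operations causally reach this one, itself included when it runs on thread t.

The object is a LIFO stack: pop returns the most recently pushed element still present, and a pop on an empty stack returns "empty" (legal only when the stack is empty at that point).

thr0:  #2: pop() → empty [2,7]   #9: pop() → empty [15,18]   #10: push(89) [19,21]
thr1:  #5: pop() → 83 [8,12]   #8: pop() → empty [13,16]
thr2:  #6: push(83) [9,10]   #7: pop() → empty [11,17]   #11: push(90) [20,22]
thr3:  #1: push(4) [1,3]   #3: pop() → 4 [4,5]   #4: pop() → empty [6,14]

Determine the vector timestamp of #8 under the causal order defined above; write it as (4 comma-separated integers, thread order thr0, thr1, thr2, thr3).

#1, invoked 1, has no incoming edges; only thr3's bump applies → (0, 0, 0, 1)
#6, invoked 9, has no incoming edges; only thr2's bump applies → (0, 0, 1, 0)
#2, invoked 2, has no incoming edges; only thr0's bump applies → (1, 0, 0, 0)
from VC(#1)=(0, 0, 0, 1), #3 (invoked 4) maxes components and bumps thr3 → (0, 0, 0, 2)
from VC(#6)=(0, 0, 1, 0), #7 (invoked 11) maxes components and bumps thr2 → (0, 0, 2, 0)
from VC(#6)=(0, 0, 1, 0), #5 (invoked 8) maxes components and bumps thr1 → (0, 1, 1, 0)
from VC(#2)=(1, 0, 0, 0), #9 (invoked 15) maxes components and bumps thr0 → (2, 0, 0, 0)
from VC(#3)=(0, 0, 0, 2), #4 (invoked 6) maxes components and bumps thr3 → (0, 0, 0, 3)
from VC(#7)=(0, 0, 2, 0), #11 (invoked 20) maxes components and bumps thr2 → (0, 0, 3, 0)
from VC(#5)=(0, 1, 1, 0), #8 (invoked 13) maxes components and bumps thr1 → (0, 2, 1, 0)
from VC(#9)=(2, 0, 0, 0), #10 (invoked 19) maxes components and bumps thr0 → (3, 0, 0, 0)
target: VC(#8) = (0, 2, 1, 0)

(0, 2, 1, 0)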